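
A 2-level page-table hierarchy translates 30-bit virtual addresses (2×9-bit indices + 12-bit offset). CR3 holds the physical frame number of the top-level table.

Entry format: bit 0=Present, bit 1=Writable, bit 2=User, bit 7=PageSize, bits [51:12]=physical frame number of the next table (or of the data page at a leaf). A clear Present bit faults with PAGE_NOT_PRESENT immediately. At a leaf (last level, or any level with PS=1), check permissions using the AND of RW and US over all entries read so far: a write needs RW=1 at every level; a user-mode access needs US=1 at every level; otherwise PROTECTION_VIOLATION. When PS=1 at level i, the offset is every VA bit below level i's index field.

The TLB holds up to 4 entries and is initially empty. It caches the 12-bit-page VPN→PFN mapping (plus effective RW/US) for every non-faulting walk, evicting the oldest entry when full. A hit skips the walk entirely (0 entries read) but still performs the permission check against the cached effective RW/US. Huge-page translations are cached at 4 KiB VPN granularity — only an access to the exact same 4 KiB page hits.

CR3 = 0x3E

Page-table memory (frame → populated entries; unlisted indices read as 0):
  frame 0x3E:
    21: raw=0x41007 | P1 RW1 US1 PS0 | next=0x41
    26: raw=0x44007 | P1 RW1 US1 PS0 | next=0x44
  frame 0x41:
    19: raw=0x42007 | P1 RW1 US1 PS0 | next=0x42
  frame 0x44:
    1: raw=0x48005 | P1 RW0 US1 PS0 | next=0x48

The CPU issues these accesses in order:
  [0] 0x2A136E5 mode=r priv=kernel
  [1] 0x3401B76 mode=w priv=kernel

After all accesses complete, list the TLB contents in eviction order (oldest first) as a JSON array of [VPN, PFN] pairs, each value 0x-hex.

Trace:
#0 VA=0x2A136E5 (r,kernel):
  lvl0: tbl 0x3E, slot 21 ⇒ 0x41007 (P1/RW1/US1/PS0)
  lvl1: tbl 0x41, slot 19 ⇒ 0x42007 (P1/RW1/US1/PS0)
  ✓ 0x426E5  — 2 lookups
#1 VA=0x3401B76 (w,kernel):
  lvl0: tbl 0x3E, slot 26 ⇒ 0x44007 (P1/RW1/US1/PS0)
  lvl1: tbl 0x44, slot 1 ⇒ 0x48005 (P1/RW0/US1/PS0)
  ⇒ fault: PROTECTION_VIOLATION  — 2 lookups

TLB: [["0x2A13", "0x42"]]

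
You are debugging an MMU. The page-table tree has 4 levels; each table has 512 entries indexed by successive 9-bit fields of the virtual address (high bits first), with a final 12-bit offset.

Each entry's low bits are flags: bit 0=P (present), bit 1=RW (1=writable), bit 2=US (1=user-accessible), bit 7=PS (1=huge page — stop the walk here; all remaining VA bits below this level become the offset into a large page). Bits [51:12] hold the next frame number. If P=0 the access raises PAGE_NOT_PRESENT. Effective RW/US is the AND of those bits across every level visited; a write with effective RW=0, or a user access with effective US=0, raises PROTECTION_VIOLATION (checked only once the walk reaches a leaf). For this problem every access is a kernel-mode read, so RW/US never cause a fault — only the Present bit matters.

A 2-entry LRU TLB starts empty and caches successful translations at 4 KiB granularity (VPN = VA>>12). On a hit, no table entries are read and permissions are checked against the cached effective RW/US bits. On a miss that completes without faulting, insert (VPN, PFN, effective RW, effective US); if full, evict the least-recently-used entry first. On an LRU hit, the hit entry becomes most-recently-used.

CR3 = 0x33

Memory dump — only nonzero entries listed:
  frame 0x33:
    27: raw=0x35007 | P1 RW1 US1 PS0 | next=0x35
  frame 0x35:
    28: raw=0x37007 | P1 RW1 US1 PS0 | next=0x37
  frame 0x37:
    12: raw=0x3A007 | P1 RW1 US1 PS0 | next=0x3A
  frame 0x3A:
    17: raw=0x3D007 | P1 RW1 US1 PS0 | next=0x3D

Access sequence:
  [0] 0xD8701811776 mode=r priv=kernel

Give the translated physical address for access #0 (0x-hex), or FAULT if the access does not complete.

Per-access translation:
#0 VA=0xD8701811776 (r,kernel):
  lvl0: tbl 0x33, slot 27 ⇒ 0x35007 (P1/RW1/US1/PS0)
  lvl1: tbl 0x35, slot 28 ⇒ 0x37007 (P1/RW1/US1/PS0)
  lvl2: tbl 0x37, slot 12 ⇒ 0x3A007 (P1/RW1/US1/PS0)
  lvl3: tbl 0x3A, slot 17 ⇒ 0x3D007 (P1/RW1/US1/PS0)
  ⇒ phys 0x3D776  [4 reads]

Access #0 PA: 0x3D776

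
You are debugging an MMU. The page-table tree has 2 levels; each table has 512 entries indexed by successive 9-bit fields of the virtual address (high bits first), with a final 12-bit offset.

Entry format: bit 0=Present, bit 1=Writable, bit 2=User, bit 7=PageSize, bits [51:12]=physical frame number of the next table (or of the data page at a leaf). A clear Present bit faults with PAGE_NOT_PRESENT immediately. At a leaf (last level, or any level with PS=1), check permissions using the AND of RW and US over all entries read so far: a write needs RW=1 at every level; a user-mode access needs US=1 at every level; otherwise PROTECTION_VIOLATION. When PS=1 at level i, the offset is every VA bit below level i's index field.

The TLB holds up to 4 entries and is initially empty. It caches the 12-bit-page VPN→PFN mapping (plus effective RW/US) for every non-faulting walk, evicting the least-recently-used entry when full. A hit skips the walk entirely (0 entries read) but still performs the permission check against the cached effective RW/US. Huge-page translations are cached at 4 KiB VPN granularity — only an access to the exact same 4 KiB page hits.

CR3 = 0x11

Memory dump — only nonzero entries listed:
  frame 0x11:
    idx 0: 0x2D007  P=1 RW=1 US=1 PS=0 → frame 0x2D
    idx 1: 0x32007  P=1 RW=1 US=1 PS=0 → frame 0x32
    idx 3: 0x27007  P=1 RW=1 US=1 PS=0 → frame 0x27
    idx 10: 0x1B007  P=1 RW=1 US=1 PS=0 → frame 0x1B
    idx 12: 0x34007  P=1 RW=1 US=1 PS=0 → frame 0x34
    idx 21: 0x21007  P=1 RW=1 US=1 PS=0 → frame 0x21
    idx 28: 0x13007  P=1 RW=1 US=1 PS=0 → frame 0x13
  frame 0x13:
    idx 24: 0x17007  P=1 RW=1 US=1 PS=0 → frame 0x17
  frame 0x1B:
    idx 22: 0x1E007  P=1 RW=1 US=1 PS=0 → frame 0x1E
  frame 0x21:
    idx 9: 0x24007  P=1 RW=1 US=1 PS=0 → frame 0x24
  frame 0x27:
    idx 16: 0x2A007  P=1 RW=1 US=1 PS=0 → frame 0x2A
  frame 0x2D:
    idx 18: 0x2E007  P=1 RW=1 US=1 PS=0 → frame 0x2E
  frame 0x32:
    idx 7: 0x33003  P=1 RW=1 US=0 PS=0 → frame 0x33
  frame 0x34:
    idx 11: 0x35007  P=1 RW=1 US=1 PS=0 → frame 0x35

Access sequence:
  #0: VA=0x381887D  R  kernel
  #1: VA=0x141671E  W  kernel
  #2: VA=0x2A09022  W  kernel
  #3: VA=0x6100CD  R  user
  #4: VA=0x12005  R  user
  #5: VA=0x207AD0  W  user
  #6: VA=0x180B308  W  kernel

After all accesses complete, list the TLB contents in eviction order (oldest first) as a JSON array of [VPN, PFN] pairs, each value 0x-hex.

Per-access translation:
#0 VA=0x381887D (r,kernel):
  L0: frame=0x11 idx=28 entry=0x13007 [P=1 RW=1 US=1 PS=0]
  L1: frame=0x13 idx=24 entry=0x17007 [P=1 RW=1 US=1 PS=0]
  ⇒ phys 0x1787D  [2 reads]
#1 VA=0x141671E (w,kernel):
  L0: frame=0x11 idx=10 entry=0x1B007 [P=1 RW=1 US=1 PS=0]
  L1: frame=0x1B idx=22 entry=0x1E007 [P=1 RW=1 US=1 PS=0]
  ⇒ phys 0x1E71E  [2 reads]
#2 VA=0x2A09022 (w,kernel):
  L0: frame=0x11 idx=21 entry=0x21007 [P=1 RW=1 US=1 PS=0]
  L1: frame=0x21 idx=9 entry=0x24007 [P=1 RW=1 US=1 PS=0]
  ⇒ phys 0x24022  [2 reads]
#3 VA=0x6100CD (r,user):
  L0: frame=0x11 idx=3 entry=0x27007 [P=1 RW=1 US=1 PS=0]
  L1: frame=0x27 idx=16 entry=0x2A007 [P=1 RW=1 US=1 PS=0]
  ⇒ phys 0x2A0CD  [2 reads]
#4 VA=0x12005 (r,user):
  L0: frame=0x11 idx=0 entry=0x2D007 [P=1 RW=1 US=1 PS=0]
  L1: frame=0x2D idx=18 entry=0x2E007 [P=1 RW=1 US=1 PS=0]
  ⇒ phys 0x2E005  [2 reads]
#5 VA=0x207AD0 (w,user):
  L0: frame=0x11 idx=1 entry=0x32007 [P=1 RW=1 US=1 PS=0]
  L1: frame=0x32 idx=7 entry=0x33003 [P=1 RW=1 US=0 PS=0]
  ⇒ fault: PROTECTION_VIOLATION  — 2 lookups
#6 VA=0x180B308 (w,kernel):
  L0: frame=0x11 idx=12 entry=0x34007 [P=1 RW=1 US=1 PS=0]
  L1: frame=0x34 idx=11 entry=0x35007 [P=1 RW=1 US=1 PS=0]
  ⇒ phys 0x35308  [2 reads]

TLB: [["0x2A09", "0x24"], ["0x610", "0x2A"], ["0x12", "0x2E"], ["0x180B", "0x35"]]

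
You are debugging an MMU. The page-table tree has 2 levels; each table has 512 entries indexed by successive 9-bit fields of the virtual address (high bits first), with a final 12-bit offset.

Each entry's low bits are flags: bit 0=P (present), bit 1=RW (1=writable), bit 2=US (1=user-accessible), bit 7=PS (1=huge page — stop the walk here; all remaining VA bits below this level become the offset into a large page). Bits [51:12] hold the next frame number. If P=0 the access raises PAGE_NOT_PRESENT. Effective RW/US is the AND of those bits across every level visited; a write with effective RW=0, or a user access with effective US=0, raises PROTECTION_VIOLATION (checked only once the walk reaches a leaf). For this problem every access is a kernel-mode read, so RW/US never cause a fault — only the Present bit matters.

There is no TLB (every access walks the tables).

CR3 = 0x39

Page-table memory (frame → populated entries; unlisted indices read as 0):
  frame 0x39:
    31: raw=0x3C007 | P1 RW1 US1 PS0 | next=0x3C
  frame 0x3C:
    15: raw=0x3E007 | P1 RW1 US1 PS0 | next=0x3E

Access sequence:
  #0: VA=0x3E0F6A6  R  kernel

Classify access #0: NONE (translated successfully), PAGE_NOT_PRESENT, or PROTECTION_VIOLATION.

Walk each access:
#0 VA=0x3E0F6A6 (r,kernel):
  L0: frame=0x39 idx=31 entry=0x3C007 [P=1 RW=1 US=1 PS=0]
  L1: frame=0x3C idx=15 entry=0x3E007 [P=1 RW=1 US=1 PS=0]
  ✓ 0x3E6A6  — 2 lookups

Access #0 fault: NONE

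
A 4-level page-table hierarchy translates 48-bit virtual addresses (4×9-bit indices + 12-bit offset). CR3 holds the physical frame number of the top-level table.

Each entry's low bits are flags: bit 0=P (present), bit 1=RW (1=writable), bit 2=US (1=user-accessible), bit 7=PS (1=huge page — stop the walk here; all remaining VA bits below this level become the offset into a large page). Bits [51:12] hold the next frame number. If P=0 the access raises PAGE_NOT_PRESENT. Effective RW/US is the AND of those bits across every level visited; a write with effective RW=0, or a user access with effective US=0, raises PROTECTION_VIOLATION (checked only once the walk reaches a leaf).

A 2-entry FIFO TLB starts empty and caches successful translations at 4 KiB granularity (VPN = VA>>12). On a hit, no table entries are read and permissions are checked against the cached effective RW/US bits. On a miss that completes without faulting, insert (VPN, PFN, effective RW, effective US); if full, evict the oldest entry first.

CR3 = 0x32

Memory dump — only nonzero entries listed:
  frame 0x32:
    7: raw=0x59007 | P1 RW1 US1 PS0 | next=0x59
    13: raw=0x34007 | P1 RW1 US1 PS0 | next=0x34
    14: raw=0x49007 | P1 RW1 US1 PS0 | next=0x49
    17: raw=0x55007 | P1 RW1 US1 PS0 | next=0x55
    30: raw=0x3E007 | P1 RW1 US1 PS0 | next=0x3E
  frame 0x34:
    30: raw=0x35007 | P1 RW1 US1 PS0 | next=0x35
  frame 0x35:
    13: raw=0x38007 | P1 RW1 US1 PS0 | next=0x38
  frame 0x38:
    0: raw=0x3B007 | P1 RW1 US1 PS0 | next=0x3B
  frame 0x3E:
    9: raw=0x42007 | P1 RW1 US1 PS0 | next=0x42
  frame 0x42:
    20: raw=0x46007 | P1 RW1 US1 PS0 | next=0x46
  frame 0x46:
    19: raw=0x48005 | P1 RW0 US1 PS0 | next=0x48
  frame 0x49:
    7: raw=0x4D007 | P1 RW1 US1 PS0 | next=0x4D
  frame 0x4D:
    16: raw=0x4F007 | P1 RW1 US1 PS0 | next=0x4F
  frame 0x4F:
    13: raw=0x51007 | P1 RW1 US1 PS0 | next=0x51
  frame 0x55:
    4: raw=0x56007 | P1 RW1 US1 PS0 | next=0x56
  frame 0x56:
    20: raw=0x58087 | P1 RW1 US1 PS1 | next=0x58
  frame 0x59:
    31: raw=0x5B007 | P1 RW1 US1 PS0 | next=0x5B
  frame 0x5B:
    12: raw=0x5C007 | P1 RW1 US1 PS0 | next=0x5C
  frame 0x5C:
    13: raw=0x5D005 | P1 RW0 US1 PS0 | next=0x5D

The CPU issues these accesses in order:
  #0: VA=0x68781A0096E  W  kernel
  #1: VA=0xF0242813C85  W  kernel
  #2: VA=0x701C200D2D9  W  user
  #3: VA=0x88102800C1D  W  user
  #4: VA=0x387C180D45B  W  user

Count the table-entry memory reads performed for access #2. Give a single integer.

Trace:
#0 VA=0x68781A0096E (w,kernel):
  L0 @0x32[13] → 0x34007  P=1,RW=1,US=1,PS=0
  L1 @0x34[30] → 0x35007  P=1,RW=1,US=1,PS=0
  L2 @0x35[13] → 0x38007  P=1,RW=1,US=1,PS=0
  L3 @0x38[0] → 0x3B007  P=1,RW=1,US=1,PS=0
  → PA=0x3B96E  (4 entries read)
#1 VA=0xF0242813C85 (w,kernel):
  L0 @0x32[30] → 0x3E007  P=1,RW=1,US=1,PS=0
  L1 @0x3E[9] → 0x42007  P=1,RW=1,US=1,PS=0
  L2 @0x42[20] → 0x46007  P=1,RW=1,US=1,PS=0
  L3 @0x46[19] → 0x48005  P=1,RW=0,US=1,PS=0
  ⇒ fault: PROTECTION_VIOLATION  — 4 lookups
#2 VA=0x701C200D2D9 (w,user):
  L0 @0x32[14] → 0x49007  P=1,RW=1,US=1,PS=0
  L1 @0x49[7] → 0x4D007  P=1,RW=1,US=1,PS=0
  L2 @0x4D[16] → 0x4F007  P=1,RW=1,US=1,PS=0
  L3 @0x4F[13] → 0x51007  P=1,RW=1,US=1,PS=0
  → PA=0x512D9  (4 entries read)
#3 VA=0x88102800C1D (w,user):
  L0 @0x32[17] → 0x55007  P=1,RW=1,US=1,PS=0
  L1 @0x55[4] → 0x56007  P=1,RW=1,US=1,PS=0
  L2 @0x56[20] → 0x58087  P=1,RW=1,US=1,PS=1
  → PA=0x58C1D (huge @L2)  (3 entries read)
#4 VA=0x387C180D45B (w,user):
  L0 @0x32[7] → 0x59007  P=1,RW=1,US=1,PS=0
  L1 @0x59[31] → 0x5B007  P=1,RW=1,US=1,PS=0
  L2 @0x5B[12] → 0x5C007  P=1,RW=1,US=1,PS=0
  L3 @0x5C[13] → 0x5D005  P=1,RW=0,US=1,PS=0
  ⇒ fault: PROTECTION_VIOLATION  — 4 lookups

Entries read for #2: 4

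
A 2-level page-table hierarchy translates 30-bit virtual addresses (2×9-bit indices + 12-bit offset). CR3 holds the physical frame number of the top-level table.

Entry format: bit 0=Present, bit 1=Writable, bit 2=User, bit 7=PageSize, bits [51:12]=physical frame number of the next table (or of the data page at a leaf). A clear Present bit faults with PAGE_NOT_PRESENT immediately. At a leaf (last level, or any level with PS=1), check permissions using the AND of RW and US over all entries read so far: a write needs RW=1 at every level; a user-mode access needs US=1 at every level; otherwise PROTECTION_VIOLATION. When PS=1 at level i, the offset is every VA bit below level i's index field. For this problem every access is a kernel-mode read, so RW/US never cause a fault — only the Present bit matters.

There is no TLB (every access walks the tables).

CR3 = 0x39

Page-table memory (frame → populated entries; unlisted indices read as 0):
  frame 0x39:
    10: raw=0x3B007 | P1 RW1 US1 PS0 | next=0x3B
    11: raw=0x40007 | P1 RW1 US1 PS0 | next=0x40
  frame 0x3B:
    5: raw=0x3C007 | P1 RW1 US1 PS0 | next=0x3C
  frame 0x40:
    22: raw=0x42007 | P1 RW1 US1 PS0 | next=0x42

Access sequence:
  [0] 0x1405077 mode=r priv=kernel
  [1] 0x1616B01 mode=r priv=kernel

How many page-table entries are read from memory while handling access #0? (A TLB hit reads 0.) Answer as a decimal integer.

Per-access translation:
#0 VA=0x1405077 (r,kernel):
  [0] read 0x39 idx=10: raw=0x3B007 flags P=1 W=1 U=1 S=0
  [1] read 0x3B idx=5: raw=0x3C007 flags P=1 W=1 U=1 S=0
  ⇒ phys 0x3C077  [2 reads]
#1 VA=0x1616B01 (r,kernel):
  [0] read 0x39 idx=11: raw=0x40007 flags P=1 W=1 U=1 S=0
  [1] read 0x40 idx=22: raw=0x42007 flags P=1 W=1 U=1 S=0
  ⇒ phys 0x42B01  [2 reads]

Entries read for #0: 2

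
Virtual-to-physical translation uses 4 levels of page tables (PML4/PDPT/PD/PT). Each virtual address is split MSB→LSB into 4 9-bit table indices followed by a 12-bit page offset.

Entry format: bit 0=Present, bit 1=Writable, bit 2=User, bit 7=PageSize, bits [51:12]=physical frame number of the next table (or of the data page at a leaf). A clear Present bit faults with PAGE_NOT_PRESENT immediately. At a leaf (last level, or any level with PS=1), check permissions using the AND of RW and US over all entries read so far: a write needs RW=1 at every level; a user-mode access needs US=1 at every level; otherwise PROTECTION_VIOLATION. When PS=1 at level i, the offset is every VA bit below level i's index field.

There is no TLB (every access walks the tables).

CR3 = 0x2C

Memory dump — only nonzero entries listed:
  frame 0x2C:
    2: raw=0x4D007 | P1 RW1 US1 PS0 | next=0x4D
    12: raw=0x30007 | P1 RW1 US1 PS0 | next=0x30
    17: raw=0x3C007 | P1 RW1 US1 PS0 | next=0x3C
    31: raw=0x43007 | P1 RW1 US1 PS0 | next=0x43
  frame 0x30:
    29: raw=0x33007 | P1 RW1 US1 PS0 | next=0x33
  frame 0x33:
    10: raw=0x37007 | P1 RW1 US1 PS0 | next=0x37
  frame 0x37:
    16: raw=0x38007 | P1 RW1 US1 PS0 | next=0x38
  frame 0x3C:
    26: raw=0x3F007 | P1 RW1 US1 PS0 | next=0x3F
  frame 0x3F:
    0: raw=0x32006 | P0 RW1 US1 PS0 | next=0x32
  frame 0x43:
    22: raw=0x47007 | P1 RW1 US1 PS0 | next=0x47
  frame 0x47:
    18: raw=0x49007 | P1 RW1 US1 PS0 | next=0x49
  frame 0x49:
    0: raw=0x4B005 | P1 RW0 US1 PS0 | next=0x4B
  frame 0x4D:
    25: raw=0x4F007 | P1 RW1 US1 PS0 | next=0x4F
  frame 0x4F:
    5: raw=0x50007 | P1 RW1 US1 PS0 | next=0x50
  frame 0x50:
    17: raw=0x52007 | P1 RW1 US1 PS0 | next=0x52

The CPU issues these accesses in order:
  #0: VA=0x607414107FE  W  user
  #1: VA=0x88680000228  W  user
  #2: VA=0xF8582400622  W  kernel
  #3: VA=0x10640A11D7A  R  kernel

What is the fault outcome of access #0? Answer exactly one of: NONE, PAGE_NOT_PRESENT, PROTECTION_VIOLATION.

Walk each access:
#0 VA=0x607414107FE (w,user):
  lvl0: tbl 0x2C, slot 12 ⇒ 0x30007 (P1/RW1/US1/PS0)
  lvl1: tbl 0x30, slot 29 ⇒ 0x33007 (P1/RW1/US1/PS0)
  lvl2: tbl 0x33, slot 10 ⇒ 0x37007 (P1/RW1/US1/PS0)
  lvl3: tbl 0x37, slot 16 ⇒ 0x38007 (P1/RW1/US1/PS0)
  ✓ 0x387FE  — 4 lookups
#1 VA=0x88680000228 (w,user):
  lvl0: tbl 0x2C, slot 17 ⇒ 0x3C007 (P1/RW1/US1/PS0)
  lvl1: tbl 0x3C, slot 26 ⇒ 0x3F007 (P1/RW1/US1/PS0)
  lvl2: tbl 0x3F, slot 0 ⇒ 0x32006 (P0/RW1/US1/PS0)
  → PAGE_NOT_PRESENT  (3 entries read)
#2 VA=0xF8582400622 (w,kernel):
  lvl0: tbl 0x2C, slot 31 ⇒ 0x43007 (P1/RW1/US1/PS0)
  lvl1: tbl 0x43, slot 22 ⇒ 0x47007 (P1/RW1/US1/PS0)
  lvl2: tbl 0x47, slot 18 ⇒ 0x49007 (P1/RW1/US1/PS0)
  lvl3: tbl 0x49, slot 0 ⇒ 0x4B005 (P1/RW0/US1/PS0)
  → PROTECTION_VIOLATION  (4 entries read)
#3 VA=0x10640A11D7A (r,kernel):
  lvl0: tbl 0x2C, slot 2 ⇒ 0x4D007 (P1/RW1/US1/PS0)
  lvl1: tbl 0x4D, slot 25 ⇒ 0x4F007 (P1/RW1/US1/PS0)
  lvl2: tbl 0x4F, slot 5 ⇒ 0x50007 (P1/RW1/US1/PS0)
  lvl3: tbl 0x50, slot 17 ⇒ 0x52007 (P1/RW1/US1/PS0)
  ✓ 0x52D7A  — 4 lookups

Access #0 fault: NONE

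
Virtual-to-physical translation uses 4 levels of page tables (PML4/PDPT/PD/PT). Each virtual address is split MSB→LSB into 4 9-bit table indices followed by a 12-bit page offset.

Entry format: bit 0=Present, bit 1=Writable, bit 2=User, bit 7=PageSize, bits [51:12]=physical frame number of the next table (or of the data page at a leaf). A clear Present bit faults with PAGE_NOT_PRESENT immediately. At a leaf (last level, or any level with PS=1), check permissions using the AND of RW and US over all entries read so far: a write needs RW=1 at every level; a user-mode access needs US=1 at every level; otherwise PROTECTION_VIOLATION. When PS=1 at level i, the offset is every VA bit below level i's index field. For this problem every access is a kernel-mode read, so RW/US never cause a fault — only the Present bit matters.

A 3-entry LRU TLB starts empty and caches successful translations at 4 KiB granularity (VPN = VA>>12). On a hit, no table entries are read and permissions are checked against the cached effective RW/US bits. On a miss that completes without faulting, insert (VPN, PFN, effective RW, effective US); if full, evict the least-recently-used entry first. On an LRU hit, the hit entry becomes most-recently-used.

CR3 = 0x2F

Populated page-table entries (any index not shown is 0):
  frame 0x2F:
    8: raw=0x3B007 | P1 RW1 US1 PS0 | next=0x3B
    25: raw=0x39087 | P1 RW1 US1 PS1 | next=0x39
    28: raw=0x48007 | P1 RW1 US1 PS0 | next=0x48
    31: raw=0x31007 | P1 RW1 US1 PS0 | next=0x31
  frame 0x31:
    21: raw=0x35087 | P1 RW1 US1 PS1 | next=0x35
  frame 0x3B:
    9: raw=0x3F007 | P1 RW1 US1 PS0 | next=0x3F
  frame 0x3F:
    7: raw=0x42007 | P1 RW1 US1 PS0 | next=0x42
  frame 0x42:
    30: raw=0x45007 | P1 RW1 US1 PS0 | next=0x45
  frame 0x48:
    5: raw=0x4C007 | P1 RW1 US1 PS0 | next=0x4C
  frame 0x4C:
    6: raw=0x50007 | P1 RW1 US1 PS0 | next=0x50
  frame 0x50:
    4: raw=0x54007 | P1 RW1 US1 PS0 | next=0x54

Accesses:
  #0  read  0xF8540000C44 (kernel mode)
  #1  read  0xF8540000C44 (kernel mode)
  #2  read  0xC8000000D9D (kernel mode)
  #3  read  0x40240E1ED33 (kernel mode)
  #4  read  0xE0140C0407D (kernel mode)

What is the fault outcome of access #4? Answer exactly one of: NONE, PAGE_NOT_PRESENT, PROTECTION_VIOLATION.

Walk each access:
#0 VA=0xF8540000C44 (r,kernel):
  [0] read 0x2F idx=31: raw=0x31007 flags P=1 W=1 U=1 S=0
  [1] read 0x31 idx=21: raw=0x35087 flags P=1 W=1 U=1 S=1
  ✓ 0x35C44 (huge @L1)  — 2 lookups
#1 VA=0xF8540000C44 (r,kernel):
  TLB hit vpn=0xF8540000 → PA=0x35C44
#2 VA=0xC8000000D9D (r,kernel):
  [0] read 0x2F idx=25: raw=0x39087 flags P=1 W=1 U=1 S=1
  ✓ 0x39D9D (huge @L0)  — 1 lookups
#3 VA=0x40240E1ED33 (r,kernel):
  [0] read 0x2F idx=8: raw=0x3B007 flags P=1 W=1 U=1 S=0
  [1] read 0x3B idx=9: raw=0x3F007 flags P=1 W=1 U=1 S=0
  [2] read 0x3F idx=7: raw=0x42007 flags P=1 W=1 U=1 S=0
  [3] read 0x42 idx=30: raw=0x45007 flags P=1 W=1 U=1 S=0
  ✓ 0x45D33  — 4 lookups
#4 VA=0xE0140C0407D (r,kernel):
  [0] read 0x2F idx=28: raw=0x48007 flags P=1 W=1 U=1 S=0
  [1] read 0x48 idx=5: raw=0x4C007 flags P=1 W=1 U=1 S=0
  [2] read 0x4C idx=6: raw=0x50007 flags P=1 W=1 U=1 S=0
  [3] read 0x50 idx=4: raw=0x54007 flags P=1 W=1 U=1 S=0
  ✓ 0x5407D  — 4 lookups

Access #4 fault: NONE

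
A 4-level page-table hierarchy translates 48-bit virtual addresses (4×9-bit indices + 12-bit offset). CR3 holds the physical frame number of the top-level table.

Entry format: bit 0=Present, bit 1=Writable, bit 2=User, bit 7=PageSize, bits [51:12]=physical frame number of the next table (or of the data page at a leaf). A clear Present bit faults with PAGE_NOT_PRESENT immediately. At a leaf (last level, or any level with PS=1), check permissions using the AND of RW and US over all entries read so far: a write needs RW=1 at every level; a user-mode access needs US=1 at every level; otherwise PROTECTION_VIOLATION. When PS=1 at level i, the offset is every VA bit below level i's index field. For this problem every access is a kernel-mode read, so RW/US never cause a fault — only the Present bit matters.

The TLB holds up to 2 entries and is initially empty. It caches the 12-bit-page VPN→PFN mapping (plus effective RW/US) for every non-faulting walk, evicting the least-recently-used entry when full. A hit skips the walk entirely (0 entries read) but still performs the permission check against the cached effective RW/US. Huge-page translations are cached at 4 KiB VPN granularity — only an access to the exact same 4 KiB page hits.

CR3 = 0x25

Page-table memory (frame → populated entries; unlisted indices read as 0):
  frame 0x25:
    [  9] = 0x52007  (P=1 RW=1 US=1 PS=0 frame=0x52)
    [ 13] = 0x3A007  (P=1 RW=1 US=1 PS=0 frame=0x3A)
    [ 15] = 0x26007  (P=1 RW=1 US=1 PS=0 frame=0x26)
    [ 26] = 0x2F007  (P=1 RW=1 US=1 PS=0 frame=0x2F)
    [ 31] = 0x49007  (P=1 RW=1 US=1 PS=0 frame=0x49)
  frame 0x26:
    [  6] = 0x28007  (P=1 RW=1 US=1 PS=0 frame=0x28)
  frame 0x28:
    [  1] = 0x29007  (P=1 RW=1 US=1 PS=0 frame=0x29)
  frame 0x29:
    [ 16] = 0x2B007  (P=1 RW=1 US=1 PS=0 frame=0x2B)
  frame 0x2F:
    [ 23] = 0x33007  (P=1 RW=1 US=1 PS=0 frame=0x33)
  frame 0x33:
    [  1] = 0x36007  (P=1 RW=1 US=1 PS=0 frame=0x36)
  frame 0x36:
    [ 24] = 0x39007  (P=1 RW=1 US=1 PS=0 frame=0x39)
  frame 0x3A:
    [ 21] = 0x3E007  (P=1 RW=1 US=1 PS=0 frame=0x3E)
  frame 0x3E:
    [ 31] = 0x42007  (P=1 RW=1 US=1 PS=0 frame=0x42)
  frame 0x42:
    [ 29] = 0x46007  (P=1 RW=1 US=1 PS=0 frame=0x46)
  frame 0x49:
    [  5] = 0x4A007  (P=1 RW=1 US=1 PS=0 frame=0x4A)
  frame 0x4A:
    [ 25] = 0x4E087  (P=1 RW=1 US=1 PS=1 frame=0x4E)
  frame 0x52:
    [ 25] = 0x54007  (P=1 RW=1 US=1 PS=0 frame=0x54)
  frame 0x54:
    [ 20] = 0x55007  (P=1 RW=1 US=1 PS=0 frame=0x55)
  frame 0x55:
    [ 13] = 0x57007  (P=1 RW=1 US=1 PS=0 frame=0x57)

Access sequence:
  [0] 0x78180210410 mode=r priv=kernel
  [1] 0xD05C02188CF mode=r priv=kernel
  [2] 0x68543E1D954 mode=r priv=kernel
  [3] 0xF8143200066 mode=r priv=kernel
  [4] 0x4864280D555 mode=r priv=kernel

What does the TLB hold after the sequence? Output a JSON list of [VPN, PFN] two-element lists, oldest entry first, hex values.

Walk each access:
#0 VA=0x78180210410 (r,kernel):
  [0] read 0x25 idx=15: raw=0x26007 flags P=1 W=1 U=1 S=0
  [1] read 0x26 idx=6: raw=0x28007 flags P=1 W=1 U=1 S=0
  [2] read 0x28 idx=1: raw=0x29007 flags P=1 W=1 U=1 S=0
  [3] read 0x29 idx=16: raw=0x2B007 flags P=1 W=1 U=1 S=0
  ⇒ phys 0x2B410  [4 reads]
#1 VA=0xD05C02188CF (r,kernel):
  [0] read 0x25 idx=26: raw=0x2F007 flags P=1 W=1 U=1 S=0
  [1] read 0x2F idx=23: raw=0x33007 flags P=1 W=1 U=1 S=0
  [2] read 0x33 idx=1: raw=0x36007 flags P=1 W=1 U=1 S=0
  [3] read 0x36 idx=24: raw=0x39007 flags P=1 W=1 U=1 S=0
  ⇒ phys 0x398CF  [4 reads]
#2 VA=0x68543E1D954 (r,kernel):
  [0] read 0x25 idx=13: raw=0x3A007 flags P=1 W=1 U=1 S=0
  [1] read 0x3A idx=21: raw=0x3E007 flags P=1 W=1 U=1 S=0
  [2] read 0x3E idx=31: raw=0x42007 flags P=1 W=1 U=1 S=0
  [3] read 0x42 idx=29: raw=0x46007 flags P=1 W=1 U=1 S=0
  ⇒ phys 0x46954  [4 reads]
#3 VA=0xF8143200066 (r,kernel):
  [0] read 0x25 idx=31: raw=0x49007 flags P=1 W=1 U=1 S=0
  [1] read 0x49 idx=5: raw=0x4A007 flags P=1 W=1 U=1 S=0
  [2] read 0x4A idx=25: raw=0x4E087 flags P=1 W=1 U=1 S=1
  ⇒ phys 0x4E066 (huge @L2)  [3 reads]
#4 VA=0x4864280D555 (r,kernel):
  [0] read 0x25 idx=9: raw=0x52007 flags P=1 W=1 U=1 S=0
  [1] read 0x52 idx=25: raw=0x54007 flags P=1 W=1 U=1 S=0
  [2] read 0x54 idx=20: raw=0x55007 flags P=1 W=1 U=1 S=0
  [3] read 0x55 idx=13: raw=0x57007 flags P=1 W=1 U=1 S=0
  ⇒ phys 0x57555  [4 reads]

TLB: [["0xF8143200", "0x4E"], ["0x4864280D", "0x57"]]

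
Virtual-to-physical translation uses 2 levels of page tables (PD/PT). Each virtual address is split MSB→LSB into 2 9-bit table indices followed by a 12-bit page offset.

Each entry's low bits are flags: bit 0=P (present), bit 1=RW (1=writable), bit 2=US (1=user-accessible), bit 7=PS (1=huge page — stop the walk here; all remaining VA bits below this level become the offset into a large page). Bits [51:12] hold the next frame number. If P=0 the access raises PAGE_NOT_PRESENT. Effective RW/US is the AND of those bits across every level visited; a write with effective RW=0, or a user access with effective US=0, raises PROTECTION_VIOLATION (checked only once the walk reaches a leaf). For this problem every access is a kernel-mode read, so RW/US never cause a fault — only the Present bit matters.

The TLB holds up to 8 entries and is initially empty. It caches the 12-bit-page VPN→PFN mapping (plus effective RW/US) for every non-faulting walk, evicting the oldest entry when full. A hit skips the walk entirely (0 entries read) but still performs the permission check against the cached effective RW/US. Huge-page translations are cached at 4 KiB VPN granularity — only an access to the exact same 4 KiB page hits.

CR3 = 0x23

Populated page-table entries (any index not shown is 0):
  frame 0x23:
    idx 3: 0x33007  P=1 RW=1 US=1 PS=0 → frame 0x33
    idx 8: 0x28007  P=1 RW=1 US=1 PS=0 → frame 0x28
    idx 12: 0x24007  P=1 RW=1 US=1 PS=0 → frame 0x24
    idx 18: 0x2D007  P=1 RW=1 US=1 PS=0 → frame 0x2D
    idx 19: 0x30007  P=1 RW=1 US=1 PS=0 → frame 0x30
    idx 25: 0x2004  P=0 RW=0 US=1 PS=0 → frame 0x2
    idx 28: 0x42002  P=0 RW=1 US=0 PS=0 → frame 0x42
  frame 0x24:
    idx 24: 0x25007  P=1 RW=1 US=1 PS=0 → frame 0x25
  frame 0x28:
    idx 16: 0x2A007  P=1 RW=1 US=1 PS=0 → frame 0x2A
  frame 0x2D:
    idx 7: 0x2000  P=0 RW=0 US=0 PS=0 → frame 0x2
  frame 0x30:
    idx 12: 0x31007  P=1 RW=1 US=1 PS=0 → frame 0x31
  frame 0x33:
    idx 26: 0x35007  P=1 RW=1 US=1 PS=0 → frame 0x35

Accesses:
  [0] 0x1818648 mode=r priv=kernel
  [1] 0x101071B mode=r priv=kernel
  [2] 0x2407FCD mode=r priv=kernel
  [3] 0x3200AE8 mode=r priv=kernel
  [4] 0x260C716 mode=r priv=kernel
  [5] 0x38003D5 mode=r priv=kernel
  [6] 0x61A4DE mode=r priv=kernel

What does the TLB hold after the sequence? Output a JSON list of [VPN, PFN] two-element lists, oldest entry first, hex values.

Trace:
#0 VA=0x1818648 (r,kernel):
  L0 @0x23[12] → 0x24007  P=1,RW=1,US=1,PS=0
  L1 @0x24[24] → 0x25007  P=1,RW=1,US=1,PS=0
  ✓ 0x25648  — 2 lookups
#1 VA=0x101071B (r,kernel):
  L0 @0x23[8] → 0x28007  P=1,RW=1,US=1,PS=0
  L1 @0x28[16] → 0x2A007  P=1,RW=1,US=1,PS=0
  ✓ 0x2A71B  — 2 lookups
#2 VA=0x2407FCD (r,kernel):
  L0 @0x23[18] → 0x2D007  P=1,RW=1,US=1,PS=0
  L1 @0x2D[7] → 0x2000  P=0,RW=0,US=0,PS=0
  ✗ PAGE_NOT_PRESENT  [2 reads]
#3 VA=0x3200AE8 (r,kernel):
  L0 @0x23[25] → 0x2004  P=0,RW=0,US=1,PS=0
  ✗ PAGE_NOT_PRESENT  [1 reads]
#4 VA=0x260C716 (r,kernel):
  L0 @0x23[19] → 0x30007  P=1,RW=1,US=1,PS=0
  L1 @0x30[12] → 0x31007  P=1,RW=1,US=1,PS=0
  ✓ 0x31716  — 2 lookups
#5 VA=0x38003D5 (r,kernel):
  L0 @0x23[28] → 0x42002  P=0,RW=1,US=0,PS=0
  ✗ PAGE_NOT_PRESENT  [1 reads]
#6 VA=0x61A4DE (r,kernel):
  L0 @0x23[3] → 0x33007  P=1,RW=1,US=1,PS=0
  L1 @0x33[26] → 0x35007  P=1,RW=1,US=1,PS=0
  ✓ 0x354DE  — 2 lookups

TLB: [["0x1818", "0x25"], ["0x1010", "0x2A"], ["0x260C", "0x31"], ["0x61A", "0x35"]]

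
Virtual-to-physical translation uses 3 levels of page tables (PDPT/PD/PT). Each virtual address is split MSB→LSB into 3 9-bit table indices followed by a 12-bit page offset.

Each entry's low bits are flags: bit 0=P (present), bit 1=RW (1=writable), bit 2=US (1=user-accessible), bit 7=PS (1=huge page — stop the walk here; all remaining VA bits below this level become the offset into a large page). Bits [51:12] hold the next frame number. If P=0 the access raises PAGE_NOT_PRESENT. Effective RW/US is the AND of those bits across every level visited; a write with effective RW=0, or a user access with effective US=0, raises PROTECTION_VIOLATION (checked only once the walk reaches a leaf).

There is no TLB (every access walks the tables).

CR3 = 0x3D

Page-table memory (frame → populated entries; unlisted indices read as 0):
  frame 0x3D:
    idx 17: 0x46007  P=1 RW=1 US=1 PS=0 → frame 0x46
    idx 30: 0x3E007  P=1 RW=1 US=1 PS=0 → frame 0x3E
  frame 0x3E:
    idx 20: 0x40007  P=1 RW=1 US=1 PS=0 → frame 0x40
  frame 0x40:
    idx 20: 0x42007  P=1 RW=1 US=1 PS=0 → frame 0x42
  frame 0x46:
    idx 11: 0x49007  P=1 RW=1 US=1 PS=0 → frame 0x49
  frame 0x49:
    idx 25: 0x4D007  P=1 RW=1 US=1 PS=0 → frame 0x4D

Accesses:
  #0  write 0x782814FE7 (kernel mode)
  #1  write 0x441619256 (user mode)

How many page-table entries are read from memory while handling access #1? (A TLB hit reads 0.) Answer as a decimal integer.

Walk each access:
#0 VA=0x782814FE7 (w,kernel):
  lvl0: tbl 0x3D, slot 30 ⇒ 0x3E007 (P1/RW1/US1/PS0)
  lvl1: tbl 0x3E, slot 20 ⇒ 0x40007 (P1/RW1/US1/PS0)
  lvl2: tbl 0x40, slot 20 ⇒ 0x42007 (P1/RW1/US1/PS0)
  ✓ 0x42FE7  — 3 lookups
#1 VA=0x441619256 (w,user):
  lvl0: tbl 0x3D, slot 17 ⇒ 0x46007 (P1/RW1/US1/PS0)
  lvl1: tbl 0x46, slot 11 ⇒ 0x49007 (P1/RW1/US1/PS0)
  lvl2: tbl 0x49, slot 25 ⇒ 0x4D007 (P1/RW1/US1/PS0)
  ✓ 0x4D256  — 3 lookups

Entries read for #1: 3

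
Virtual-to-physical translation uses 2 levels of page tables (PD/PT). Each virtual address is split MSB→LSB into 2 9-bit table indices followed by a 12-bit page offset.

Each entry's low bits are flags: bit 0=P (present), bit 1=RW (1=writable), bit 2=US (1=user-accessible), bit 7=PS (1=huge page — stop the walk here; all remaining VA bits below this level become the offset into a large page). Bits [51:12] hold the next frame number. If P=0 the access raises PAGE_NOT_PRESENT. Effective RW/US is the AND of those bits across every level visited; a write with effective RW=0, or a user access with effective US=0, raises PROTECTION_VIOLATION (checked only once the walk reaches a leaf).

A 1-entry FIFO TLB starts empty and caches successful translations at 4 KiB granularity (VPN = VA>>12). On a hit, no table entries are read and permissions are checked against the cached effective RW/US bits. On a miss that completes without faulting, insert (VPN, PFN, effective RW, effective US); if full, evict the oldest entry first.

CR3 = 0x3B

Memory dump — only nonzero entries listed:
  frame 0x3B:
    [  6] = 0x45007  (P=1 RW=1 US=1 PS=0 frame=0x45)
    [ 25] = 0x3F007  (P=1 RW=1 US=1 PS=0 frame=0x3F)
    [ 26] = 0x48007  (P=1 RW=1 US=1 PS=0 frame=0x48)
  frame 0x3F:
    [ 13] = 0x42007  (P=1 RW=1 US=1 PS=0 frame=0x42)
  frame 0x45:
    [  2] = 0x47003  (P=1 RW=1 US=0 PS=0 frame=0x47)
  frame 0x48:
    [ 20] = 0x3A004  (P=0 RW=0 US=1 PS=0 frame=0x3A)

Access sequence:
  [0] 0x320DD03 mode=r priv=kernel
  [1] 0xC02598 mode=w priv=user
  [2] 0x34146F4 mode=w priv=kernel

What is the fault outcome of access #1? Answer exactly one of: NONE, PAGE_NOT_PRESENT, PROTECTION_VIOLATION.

Per-access translation:
#0 VA=0x320DD03 (r,kernel):
  L0: frame=0x3B idx=25 entry=0x3F007 [P=1 RW=1 US=1 PS=0]
  L1: frame=0x3F idx=13 entry=0x42007 [P=1 RW=1 US=1 PS=0]
  ✓ 0x42D03  — 2 lookups
#1 VA=0xC02598 (w,user):
  L0: frame=0x3B idx=6 entry=0x45007 [P=1 RW=1 US=1 PS=0]
  L1: frame=0x45 idx=2 entry=0x47003 [P=1 RW=1 US=0 PS=0]
  ✗ PROTECTION_VIOLATION  [2 reads]
#2 VA=0x34146F4 (w,kernel):
  L0: frame=0x3B idx=26 entry=0x48007 [P=1 RW=1 US=1 PS=0]
  L1: frame=0x48 idx=20 entry=0x3A004 [P=0 RW=0 US=1 PS=0]
  ✗ PAGE_NOT_PRESENT  [2 reads]

Access #1 fault: PROTECTION_VIOLATION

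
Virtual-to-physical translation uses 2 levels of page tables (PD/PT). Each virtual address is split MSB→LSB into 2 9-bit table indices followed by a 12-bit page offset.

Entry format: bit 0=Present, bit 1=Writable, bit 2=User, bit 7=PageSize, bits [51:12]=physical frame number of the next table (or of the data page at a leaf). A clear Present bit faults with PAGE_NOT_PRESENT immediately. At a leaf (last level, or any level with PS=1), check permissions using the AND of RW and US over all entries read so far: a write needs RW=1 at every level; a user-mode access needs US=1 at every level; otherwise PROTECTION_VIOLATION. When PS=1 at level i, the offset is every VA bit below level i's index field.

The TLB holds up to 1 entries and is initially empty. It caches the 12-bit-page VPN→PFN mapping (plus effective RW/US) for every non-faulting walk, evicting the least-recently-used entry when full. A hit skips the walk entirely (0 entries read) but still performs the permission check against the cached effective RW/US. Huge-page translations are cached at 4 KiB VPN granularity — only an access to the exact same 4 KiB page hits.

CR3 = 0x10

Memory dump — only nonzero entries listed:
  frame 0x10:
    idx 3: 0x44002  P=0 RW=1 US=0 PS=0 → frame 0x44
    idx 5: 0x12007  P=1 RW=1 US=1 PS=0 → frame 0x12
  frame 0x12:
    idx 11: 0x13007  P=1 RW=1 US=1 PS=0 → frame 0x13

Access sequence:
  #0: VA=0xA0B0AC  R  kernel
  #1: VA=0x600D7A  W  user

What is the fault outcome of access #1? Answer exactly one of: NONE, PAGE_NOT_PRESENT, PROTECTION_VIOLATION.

Per-access translation:
#0 VA=0xA0B0AC (r,kernel):
  L0 @0x10[5] → 0x12007  P=1,RW=1,US=1,PS=0
  L1 @0x12[11] → 0x13007  P=1,RW=1,US=1,PS=0
  ⇒ phys 0x130AC  [2 reads]
#1 VA=0x600D7A (w,user):
  L0 @0x10[3] → 0x44002  P=0,RW=1,US=0,PS=0
  ⇒ fault: PAGE_NOT_PRESENT  — 1 lookups

Access #1 fault: PAGE_NOT_PRESENT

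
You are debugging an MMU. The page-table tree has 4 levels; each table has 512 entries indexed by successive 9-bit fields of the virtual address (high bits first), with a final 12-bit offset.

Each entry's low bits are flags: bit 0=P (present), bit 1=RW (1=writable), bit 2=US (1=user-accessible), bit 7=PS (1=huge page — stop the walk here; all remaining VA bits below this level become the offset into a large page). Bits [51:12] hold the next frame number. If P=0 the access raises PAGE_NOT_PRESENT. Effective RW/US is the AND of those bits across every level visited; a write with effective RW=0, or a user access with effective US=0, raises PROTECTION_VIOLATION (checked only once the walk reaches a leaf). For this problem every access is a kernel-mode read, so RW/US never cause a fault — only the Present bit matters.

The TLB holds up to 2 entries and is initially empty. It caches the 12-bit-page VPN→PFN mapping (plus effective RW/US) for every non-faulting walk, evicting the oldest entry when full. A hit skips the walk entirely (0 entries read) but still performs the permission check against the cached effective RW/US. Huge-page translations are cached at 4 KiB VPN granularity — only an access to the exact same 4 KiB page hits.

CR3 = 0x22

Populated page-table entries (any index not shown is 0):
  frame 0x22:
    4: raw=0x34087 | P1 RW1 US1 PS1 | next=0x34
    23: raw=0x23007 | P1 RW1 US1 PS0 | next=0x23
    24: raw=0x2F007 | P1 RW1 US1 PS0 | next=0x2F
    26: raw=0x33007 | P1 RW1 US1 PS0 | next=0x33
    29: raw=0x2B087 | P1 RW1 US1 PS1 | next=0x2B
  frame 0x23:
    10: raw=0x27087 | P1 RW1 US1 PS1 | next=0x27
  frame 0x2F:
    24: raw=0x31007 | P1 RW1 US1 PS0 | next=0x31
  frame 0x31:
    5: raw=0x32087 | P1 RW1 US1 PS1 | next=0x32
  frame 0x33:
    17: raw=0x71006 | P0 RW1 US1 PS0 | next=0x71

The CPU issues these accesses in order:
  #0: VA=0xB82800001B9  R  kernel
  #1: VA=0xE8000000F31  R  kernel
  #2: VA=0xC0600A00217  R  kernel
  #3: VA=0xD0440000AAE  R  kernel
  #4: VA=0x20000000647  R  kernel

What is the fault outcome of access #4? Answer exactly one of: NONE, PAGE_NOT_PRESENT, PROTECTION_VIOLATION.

Per-access translation:
#0 VA=0xB82800001B9 (r,kernel):
  [0] read 0x22 idx=23: raw=0x23007 flags P=1 W=1 U=1 S=0
  [1] read 0x23 idx=10: raw=0x27087 flags P=1 W=1 U=1 S=1
  ✓ 0x271B9 (huge @L1)  — 2 lookups
#1 VA=0xE8000000F31 (r,kernel):
  [0] read 0x22 idx=29: raw=0x2B087 flags P=1 W=1 U=1 S=1
  ✓ 0x2BF31 (huge @L0)  — 1 lookups
#2 VA=0xC0600A00217 (r,kernel):
  [0] read 0x22 idx=24: raw=0x2F007 flags P=1 W=1 U=1 S=0
  [1] read 0x2F idx=24: raw=0x31007 flags P=1 W=1 U=1 S=0
  [2] read 0x31 idx=5: raw=0x32087 flags P=1 W=1 U=1 S=1
  ✓ 0x32217 (huge @L2)  — 3 lookups
#3 VA=0xD0440000AAE (r,kernel):
  [0] read 0x22 idx=26: raw=0x33007 flags P=1 W=1 U=1 S=0
  [1] read 0x33 idx=17: raw=0x71006 flags P=0 W=1 U=1 S=0
  ✗ PAGE_NOT_PRESENT  [2 reads]
#4 VA=0x20000000647 (r,kernel):
  [0] read 0x22 idx=4: raw=0x34087 flags P=1 W=1 U=1 S=1
  ✓ 0x34647 (huge @L0)  — 1 lookups

Access #4 fault: NONE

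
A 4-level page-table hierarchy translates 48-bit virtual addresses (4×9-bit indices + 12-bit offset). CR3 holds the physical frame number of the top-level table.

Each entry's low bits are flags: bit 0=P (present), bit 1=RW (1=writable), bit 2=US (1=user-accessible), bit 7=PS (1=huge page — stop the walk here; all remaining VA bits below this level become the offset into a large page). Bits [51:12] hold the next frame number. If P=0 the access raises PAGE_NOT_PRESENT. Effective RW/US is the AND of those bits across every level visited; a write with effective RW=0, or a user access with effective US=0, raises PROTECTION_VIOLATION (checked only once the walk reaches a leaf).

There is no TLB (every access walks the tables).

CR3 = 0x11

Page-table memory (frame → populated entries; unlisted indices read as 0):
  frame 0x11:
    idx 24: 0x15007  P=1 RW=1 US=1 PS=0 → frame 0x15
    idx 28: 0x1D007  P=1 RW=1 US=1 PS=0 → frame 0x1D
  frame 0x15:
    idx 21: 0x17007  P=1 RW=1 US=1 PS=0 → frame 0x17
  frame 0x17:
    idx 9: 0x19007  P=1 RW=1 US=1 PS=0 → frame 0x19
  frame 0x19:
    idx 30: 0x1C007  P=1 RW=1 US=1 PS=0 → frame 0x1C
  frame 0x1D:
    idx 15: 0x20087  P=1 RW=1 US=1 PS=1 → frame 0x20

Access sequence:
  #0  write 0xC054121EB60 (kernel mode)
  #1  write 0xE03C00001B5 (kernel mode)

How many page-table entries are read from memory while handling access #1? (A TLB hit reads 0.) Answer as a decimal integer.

Per-access translation:
#0 VA=0xC054121EB60 (w,kernel):
  [0] read 0x11 idx=24: raw=0x15007 flags P=1 W=1 U=1 S=0
  [1] read 0x15 idx=21: raw=0x17007 flags P=1 W=1 U=1 S=0
  [2] read 0x17 idx=9: raw=0x19007 flags P=1 W=1 U=1 S=0
  [3] read 0x19 idx=30: raw=0x1C007 flags P=1 W=1 U=1 S=0
  ⇒ phys 0x1CB60  [4 reads]
#1 VA=0xE03C00001B5 (w,kernel):
  [0] read 0x11 idx=28: raw=0x1D007 flags P=1 W=1 U=1 S=0
  [1] read 0x1D idx=15: raw=0x20087 flags P=1 W=1 U=1 S=1
  ⇒ phys 0x201B5 (huge @L1)  [2 reads]

Entries read for #1: 2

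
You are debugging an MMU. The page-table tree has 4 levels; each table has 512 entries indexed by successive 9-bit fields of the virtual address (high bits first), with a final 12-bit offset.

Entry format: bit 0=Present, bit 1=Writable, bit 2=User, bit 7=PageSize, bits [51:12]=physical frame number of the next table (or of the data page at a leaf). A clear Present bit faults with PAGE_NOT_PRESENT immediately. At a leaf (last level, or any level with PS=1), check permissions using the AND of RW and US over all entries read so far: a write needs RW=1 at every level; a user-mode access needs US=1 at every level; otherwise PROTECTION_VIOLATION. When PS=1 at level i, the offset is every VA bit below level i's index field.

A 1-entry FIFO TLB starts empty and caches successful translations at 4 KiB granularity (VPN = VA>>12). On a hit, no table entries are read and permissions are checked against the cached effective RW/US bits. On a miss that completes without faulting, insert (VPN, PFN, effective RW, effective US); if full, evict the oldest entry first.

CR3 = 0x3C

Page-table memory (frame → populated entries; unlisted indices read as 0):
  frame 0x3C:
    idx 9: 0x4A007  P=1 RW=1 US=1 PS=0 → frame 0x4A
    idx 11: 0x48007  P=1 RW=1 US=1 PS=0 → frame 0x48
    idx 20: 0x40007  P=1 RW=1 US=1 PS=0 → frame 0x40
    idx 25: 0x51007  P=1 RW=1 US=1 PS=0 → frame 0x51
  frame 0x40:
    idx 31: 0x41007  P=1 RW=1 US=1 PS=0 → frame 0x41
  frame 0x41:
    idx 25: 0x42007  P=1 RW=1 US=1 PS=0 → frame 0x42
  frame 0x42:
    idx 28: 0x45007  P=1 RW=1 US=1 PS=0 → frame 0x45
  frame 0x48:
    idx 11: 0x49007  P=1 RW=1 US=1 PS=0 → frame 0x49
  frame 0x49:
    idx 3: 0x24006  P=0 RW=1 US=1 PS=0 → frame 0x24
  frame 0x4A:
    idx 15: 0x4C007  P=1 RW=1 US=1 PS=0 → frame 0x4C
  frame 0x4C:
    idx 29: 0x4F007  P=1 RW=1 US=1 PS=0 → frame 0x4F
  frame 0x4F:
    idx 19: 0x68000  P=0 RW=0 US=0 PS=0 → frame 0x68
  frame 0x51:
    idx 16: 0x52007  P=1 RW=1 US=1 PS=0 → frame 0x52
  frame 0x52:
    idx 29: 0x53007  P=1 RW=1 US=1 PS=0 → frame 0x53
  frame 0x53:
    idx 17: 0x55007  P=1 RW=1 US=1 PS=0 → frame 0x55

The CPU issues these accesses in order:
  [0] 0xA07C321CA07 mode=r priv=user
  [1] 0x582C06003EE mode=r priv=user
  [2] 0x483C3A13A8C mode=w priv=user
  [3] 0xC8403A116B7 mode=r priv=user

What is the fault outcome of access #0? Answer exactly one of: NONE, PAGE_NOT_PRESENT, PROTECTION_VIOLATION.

Per-access translation:
#0 VA=0xA07C321CA07 (r,user):
  L0 @0x3C[20] → 0x40007  P=1,RW=1,US=1,PS=0
  L1 @0x40[31] → 0x41007  P=1,RW=1,US=1,PS=0
  L2 @0x41[25] → 0x42007  P=1,RW=1,US=1,PS=0
  L3 @0x42[28] → 0x45007  P=1,RW=1,US=1,PS=0
  ✓ 0x45A07  — 4 lookups
#1 VA=0x582C06003EE (r,user):
  L0 @0x3C[11] → 0x48007  P=1,RW=1,US=1,PS=0
  L1 @0x48[11] → 0x49007  P=1,RW=1,US=1,PS=0
  L2 @0x49[3] → 0x24006  P=0,RW=1,US=1,PS=0
  ⇒ fault: PAGE_NOT_PRESENT  — 3 lookups
#2 VA=0x483C3A13A8C (w,user):
  L0 @0x3C[9] → 0x4A007  P=1,RW=1,US=1,PS=0
  L1 @0x4A[15] → 0x4C007  P=1,RW=1,US=1,PS=0
  L2 @0x4C[29] → 0x4F007  P=1,RW=1,US=1,PS=0
  L3 @0x4F[19] → 0x68000  P=0,RW=0,US=0,PS=0
  ⇒ fault: PAGE_NOT_PRESENT  — 4 lookups
#3 VA=0xC8403A116B7 (r,user):
  L0 @0x3C[25] → 0x51007  P=1,RW=1,US=1,PS=0
  L1 @0x51[16] → 0x52007  P=1,RW=1,US=1,PS=0
  L2 @0x52[29] → 0x53007  P=1,RW=1,US=1,PS=0
  L3 @0x53[17] → 0x55007  P=1,RW=1,US=1,PS=0
  ✓ 0x556B7  — 4 lookups

Access #0 fault: NONE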